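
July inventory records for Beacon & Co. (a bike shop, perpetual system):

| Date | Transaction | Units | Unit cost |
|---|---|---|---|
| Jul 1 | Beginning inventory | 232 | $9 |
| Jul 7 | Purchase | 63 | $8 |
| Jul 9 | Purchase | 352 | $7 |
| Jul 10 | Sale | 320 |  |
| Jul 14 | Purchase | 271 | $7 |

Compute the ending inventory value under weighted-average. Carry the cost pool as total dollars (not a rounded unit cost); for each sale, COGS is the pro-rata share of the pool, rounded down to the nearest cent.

Ending inventory = $4,452.36

After Jul 1: 232 on hand, pool $2,088.00 (≈ $9.0000 each)
After Jul 7: 295 on hand, pool $2,592.00 (≈ $8.7864 each)
After Jul 9: 647 on hand, pool $5,056.00 (≈ $7.8145 each)
Jul 10, sell 320: 320/647 × $5,056.00 → $2,500.64
After Jul 14: 598 on hand, pool $4,452.36 (≈ $7.4454 each)
Ending inventory (cost pool remaining) = $4,452.36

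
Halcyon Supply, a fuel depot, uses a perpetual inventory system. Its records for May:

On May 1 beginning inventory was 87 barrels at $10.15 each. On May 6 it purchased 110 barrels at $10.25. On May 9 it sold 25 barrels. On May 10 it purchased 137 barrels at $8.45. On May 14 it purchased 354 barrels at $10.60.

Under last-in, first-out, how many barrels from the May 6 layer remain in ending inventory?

85

May 9, 25 sold [LIFO — newest first]: 25 @ $10.25 = $256.25
Ending inventory: 87 @ $10.15 + 85 @ $10.25 + 137 @ $8.45 + 354 @ $10.60 = $6,664.35
Check: goods available $6,920.60 = COGS $256.25 + ending $6,664.35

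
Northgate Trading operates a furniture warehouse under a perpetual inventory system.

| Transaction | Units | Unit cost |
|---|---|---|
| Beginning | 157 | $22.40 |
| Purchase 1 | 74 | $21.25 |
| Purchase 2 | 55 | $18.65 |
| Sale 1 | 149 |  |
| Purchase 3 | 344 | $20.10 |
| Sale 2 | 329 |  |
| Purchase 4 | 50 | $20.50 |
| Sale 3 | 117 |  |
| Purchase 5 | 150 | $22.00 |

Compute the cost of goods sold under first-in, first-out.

COGS = $12,325.95

Sale 1 (149) [FIFO — oldest first]: 149 @ $22.40 = $3,337.60
Sale 2 (329) [FIFO — oldest first]: 8 @ $22.40 + 74 @ $21.25 + 55 @ $18.65 + 192 @ $20.10 = $6,636.65
Sale 3 (117) [FIFO — oldest first]: 117 @ $20.10 = $2,351.70
Total COGS = $3,337.60 + $6,636.65 + $2,351.70 = $12,325.95
Ending inventory: 35 @ $20.10 + 50 @ $20.50 + 150 @ $22.00 = $5,028.50
Check: goods available $17,354.45 = COGS $12,325.95 + ending $5,028.50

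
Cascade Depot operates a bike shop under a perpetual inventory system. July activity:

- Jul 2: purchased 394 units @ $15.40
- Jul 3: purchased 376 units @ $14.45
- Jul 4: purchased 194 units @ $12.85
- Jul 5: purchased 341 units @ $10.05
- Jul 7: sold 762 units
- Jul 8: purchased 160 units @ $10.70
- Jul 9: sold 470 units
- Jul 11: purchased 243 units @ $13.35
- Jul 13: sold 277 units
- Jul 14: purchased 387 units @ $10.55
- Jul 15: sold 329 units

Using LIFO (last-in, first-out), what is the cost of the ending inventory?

Ending inventory = $3,676.50

Jul 7, 762 sold [LIFO — newest first]: 341 @ $10.05 + 194 @ $12.85 + 227 @ $14.45 = $9,200.10
Jul 9, 470 sold [LIFO — newest first]: 160 @ $10.70 + 149 @ $14.45 + 161 @ $15.40 = $6,344.45
Jul 13, 277 sold [LIFO — newest first]: 243 @ $13.35 + 34 @ $15.40 = $3,767.65
Jul 15, 329 sold [LIFO — newest first]: 329 @ $10.55 = $3,470.95
Total COGS = $9,200.10 + $6,344.45 + $3,767.65 + $3,470.95 = $22,783.15
Ending inventory: 199 @ $15.40 + 58 @ $10.55 = $3,676.50
Check: goods available $26,459.65 = COGS $22,783.15 + ending $3,676.50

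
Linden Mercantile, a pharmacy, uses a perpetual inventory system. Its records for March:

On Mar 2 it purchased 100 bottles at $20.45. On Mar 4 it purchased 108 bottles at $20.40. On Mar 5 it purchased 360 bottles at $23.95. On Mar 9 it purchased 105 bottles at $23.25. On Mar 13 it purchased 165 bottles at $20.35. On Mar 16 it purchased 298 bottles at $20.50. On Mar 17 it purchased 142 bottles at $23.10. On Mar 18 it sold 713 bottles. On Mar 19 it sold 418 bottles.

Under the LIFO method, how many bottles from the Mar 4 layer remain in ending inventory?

47

Mar 18, 713 sold [LIFO — newest first]: 142 @ $23.10 + 298 @ $20.50 + 165 @ $20.35 + 105 @ $23.25 + 3 @ $23.95 = $15,260.05
Mar 19, 418 sold [LIFO — newest first]: 357 @ $23.95 + 61 @ $20.40 = $9,794.55
Total COGS = $15,260.05 + $9,794.55 = $25,054.60
Ending inventory: 100 @ $20.45 + 47 @ $20.40 = $3,003.80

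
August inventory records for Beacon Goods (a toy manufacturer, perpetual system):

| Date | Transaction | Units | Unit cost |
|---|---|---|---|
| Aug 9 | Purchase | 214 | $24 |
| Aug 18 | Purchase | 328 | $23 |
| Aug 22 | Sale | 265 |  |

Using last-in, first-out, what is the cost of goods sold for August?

COGS = $6,095

Aug 22, 265 sold [LIFO — newest first]: 265 @ $23 = $6,095
Ending inventory: 214 @ $24 + 63 @ $23 = $6,585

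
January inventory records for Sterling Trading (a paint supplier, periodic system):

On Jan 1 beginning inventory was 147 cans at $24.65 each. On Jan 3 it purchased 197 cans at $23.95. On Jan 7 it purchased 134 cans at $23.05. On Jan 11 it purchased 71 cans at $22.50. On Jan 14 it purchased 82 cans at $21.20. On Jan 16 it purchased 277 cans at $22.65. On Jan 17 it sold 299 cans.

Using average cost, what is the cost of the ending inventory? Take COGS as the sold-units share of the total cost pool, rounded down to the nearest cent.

Ending inventory = $14,111.87

Jan 17, sell 299: 299/908 × $21,040.35 → $6,928.48
Ending inventory (cost pool remaining) = $14,111.87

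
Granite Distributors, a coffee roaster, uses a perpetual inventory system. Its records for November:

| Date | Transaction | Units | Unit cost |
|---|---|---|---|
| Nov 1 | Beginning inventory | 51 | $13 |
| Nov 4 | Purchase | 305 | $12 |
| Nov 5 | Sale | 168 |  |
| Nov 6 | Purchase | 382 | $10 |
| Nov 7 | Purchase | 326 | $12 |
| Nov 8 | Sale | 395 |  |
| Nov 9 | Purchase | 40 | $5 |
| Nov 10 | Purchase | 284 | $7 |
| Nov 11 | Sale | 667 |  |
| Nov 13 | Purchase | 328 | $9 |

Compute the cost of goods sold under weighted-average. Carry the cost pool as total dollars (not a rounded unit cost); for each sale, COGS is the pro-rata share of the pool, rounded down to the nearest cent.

After Nov 1: 51 on hand, pool $663.00 (≈ $13.0000 each)
After Nov 4: 356 on hand, pool $4,323.00 (≈ $12.1433 each)
Nov 5, sell 168: 168/356 × $4,323.00 → $2,040.06
After Nov 6: 570 on hand, pool $6,102.94 (≈ $10.7069 each)
After Nov 7: 896 on hand, pool $10,014.94 (≈ $11.1774 each)
Nov 8, sell 395: 395/896 × $10,014.94 → $4,415.06
After Nov 9: 541 on hand, pool $5,799.88 (≈ $10.7207 each)
After Nov 10: 825 on hand, pool $7,787.88 (≈ $9.4399 each)
Nov 11, sell 667: 667/825 × $7,787.88 → $6,296.38
After Nov 13: 486 on hand, pool $4,443.50 (≈ $9.1430 each)
Total COGS = $2,040.06 + $4,415.06 + $6,296.38 = $12,751.50
Ending inventory (cost pool remaining) = $4,443.50

COGS = $12,751.50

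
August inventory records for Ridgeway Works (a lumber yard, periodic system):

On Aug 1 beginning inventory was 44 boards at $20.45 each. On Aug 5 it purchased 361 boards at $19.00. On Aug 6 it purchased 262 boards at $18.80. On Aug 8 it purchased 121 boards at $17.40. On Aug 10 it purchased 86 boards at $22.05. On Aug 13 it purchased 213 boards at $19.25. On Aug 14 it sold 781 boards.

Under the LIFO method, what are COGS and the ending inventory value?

Aug 14, 781 sold [LIFO — newest first]: 213 @ $19.25 + 86 @ $22.05 + 121 @ $17.40 + 262 @ $18.80 + 99 @ $19.00 = $14,908.55
Ending inventory: 44 @ $20.45 + 262 @ $19.00 = $5,877.80

COGS = $14,908.55; ending inventory = $5,877.80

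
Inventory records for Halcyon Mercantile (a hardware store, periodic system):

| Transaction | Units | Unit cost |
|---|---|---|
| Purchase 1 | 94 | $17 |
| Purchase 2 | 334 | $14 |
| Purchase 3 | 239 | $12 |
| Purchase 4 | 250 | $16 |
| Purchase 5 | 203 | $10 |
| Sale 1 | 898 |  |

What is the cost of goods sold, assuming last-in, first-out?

Sale 1 (898) [LIFO — newest first]: 203 @ $10 + 250 @ $16 + 239 @ $12 + 206 @ $14 = $11,782
Ending inventory: 94 @ $17 + 128 @ $14 = $3,390
Check: goods available $15,172 = COGS $11,782 + ending $3,390

COGS = $11,782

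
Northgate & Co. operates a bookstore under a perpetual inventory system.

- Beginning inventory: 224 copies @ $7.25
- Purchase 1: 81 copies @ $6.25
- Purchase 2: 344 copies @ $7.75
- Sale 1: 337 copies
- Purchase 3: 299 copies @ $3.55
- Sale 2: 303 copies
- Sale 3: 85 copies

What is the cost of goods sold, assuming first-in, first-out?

COGS = $5,066.05

Sale 1 (337) [FIFO — oldest first]: 224 @ $7.25 + 81 @ $6.25 + 32 @ $7.75 = $2,378.25
Sale 2 (303) [FIFO — oldest first]: 303 @ $7.75 = $2,348.25
Sale 3 (85) [FIFO — oldest first]: 9 @ $7.75 + 76 @ $3.55 = $339.55
Total COGS = $2,378.25 + $2,348.25 + $339.55 = $5,066.05
Ending inventory: 223 @ $3.55 = $791.65
Check: goods available $5,857.70 = COGS $5,066.05 + ending $791.65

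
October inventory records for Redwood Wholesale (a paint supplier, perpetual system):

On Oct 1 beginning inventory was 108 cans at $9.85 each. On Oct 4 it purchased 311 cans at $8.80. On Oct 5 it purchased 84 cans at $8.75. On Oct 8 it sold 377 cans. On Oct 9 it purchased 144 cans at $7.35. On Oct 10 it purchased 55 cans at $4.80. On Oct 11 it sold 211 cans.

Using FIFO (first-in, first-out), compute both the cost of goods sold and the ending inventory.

Oct 8, 377 sold [FIFO — oldest first]: 108 @ $9.85 + 269 @ $8.80 = $3,431.00
Oct 11, 211 sold [FIFO — oldest first]: 42 @ $8.80 + 84 @ $8.75 + 85 @ $7.35 = $1,729.35
Total COGS = $3,431.00 + $1,729.35 = $5,160.35
Ending inventory: 59 @ $7.35 + 55 @ $4.80 = $697.65

COGS = $5,160.35; ending inventory = $697.65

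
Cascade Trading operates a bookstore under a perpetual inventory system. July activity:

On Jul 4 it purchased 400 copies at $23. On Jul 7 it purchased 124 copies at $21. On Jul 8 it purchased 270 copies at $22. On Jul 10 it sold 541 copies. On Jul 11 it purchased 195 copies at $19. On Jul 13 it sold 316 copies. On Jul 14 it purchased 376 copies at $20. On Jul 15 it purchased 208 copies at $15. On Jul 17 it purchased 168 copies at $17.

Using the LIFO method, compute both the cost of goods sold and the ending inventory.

COGS = $18,413; ending inventory = $16,532

Jul 10, 541 sold [LIFO — newest first]: 270 @ $22 + 124 @ $21 + 147 @ $23 = $11,925
Jul 13, 316 sold [LIFO — newest first]: 195 @ $19 + 121 @ $23 = $6,488
Total COGS = $11,925 + $6,488 = $18,413
Ending inventory: 132 @ $23 + 376 @ $20 + 208 @ $15 + 168 @ $17 = $16,532
Check: goods available $34,945 = COGS $18,413 + ending $16,532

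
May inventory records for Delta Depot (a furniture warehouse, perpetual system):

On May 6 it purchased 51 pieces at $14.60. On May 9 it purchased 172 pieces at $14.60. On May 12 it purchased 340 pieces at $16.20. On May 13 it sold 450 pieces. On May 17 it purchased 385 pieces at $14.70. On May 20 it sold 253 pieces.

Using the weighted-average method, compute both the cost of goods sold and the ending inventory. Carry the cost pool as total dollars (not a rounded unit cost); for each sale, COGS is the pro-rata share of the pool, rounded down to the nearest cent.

COGS = $10,773.64; ending inventory = $3,649.66

After May 6: 51 on hand, pool $744.60 (≈ $14.6000 each)
After May 9: 223 on hand, pool $3,255.80 (≈ $14.6000 each)
After May 12: 563 on hand, pool $8,763.80 (≈ $15.5663 each)
May 13, sell 450: 450/563 × $8,763.80 → $7,004.81
After May 17: 498 on hand, pool $7,418.49 (≈ $14.8966 each)
May 20, sell 253: 253/498 × $7,418.49 → $3,768.83
Total COGS = $7,004.81 + $3,768.83 = $10,773.64
Ending inventory (cost pool remaining) = $3,649.66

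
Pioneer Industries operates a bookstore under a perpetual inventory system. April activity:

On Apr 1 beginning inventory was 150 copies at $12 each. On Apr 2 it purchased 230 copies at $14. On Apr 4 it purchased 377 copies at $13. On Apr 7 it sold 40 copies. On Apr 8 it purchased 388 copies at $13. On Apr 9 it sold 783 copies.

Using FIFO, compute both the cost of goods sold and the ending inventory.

Apr 7, 40 sold [FIFO — oldest first]: 40 @ $12 = $480
Apr 9, 783 sold [FIFO — oldest first]: 110 @ $12 + 230 @ $14 + 377 @ $13 + 66 @ $13 = $10,299
Total COGS = $480 + $10,299 = $10,779
Ending inventory: 322 @ $13 = $4,186
Check: goods available $14,965 = COGS $10,779 + ending $4,186

COGS = $10,779; ending inventory = $4,186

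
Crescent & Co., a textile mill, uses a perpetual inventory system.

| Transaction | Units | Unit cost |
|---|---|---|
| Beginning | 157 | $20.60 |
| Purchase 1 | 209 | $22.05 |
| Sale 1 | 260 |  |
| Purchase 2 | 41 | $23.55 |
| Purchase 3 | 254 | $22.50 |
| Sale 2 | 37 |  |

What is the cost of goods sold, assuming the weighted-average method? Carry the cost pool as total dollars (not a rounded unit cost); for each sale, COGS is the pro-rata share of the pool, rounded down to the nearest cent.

After Beginning: 157 on hand, pool $3,234.20 (≈ $20.6000 each)
After Purchase 1: 366 on hand, pool $7,842.65 (≈ $21.4280 each)
Sale 1, sell 260: 260/366 × $7,842.65 → $5,571.28
After Purchase 2: 147 on hand, pool $3,236.92 (≈ $22.0199 each)
After Purchase 3: 401 on hand, pool $8,951.92 (≈ $22.3240 each)
Sale 2, sell 37: 37/401 × $8,951.92 → $825.98
Total COGS = $5,571.28 + $825.98 = $6,397.26
Ending inventory (cost pool remaining) = $8,125.94
Check: goods available $14,523.20 = COGS $6,397.26 + ending $8,125.94

COGS = $6,397.26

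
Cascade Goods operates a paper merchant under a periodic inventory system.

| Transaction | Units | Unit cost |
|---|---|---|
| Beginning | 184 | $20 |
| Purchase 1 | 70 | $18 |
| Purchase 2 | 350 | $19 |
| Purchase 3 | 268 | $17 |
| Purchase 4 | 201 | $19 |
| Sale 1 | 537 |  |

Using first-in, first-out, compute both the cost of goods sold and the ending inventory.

COGS = $10,317; ending inventory = $9,648

Sale 1 (537) [FIFO — oldest first]: 184 @ $20 + 70 @ $18 + 283 @ $19 = $10,317
Ending inventory: 67 @ $19 + 268 @ $17 + 201 @ $19 = $9,648
Check: goods available $19,965 = COGS $10,317 + ending $9,648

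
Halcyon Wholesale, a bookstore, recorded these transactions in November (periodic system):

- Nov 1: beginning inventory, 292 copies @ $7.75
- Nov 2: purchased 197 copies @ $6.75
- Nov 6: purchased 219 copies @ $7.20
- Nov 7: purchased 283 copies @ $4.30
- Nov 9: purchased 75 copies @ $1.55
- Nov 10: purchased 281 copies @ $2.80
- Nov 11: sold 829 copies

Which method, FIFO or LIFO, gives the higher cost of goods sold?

FIFO

FIFO COGS: 292 @ $7.75 + 197 @ $6.75 + 219 @ $7.20 + 121 @ $4.30 = $5,689.85
LIFO COGS: 281 @ $2.80 + 75 @ $1.55 + 283 @ $4.30 + 190 @ $7.20 = $3,487.95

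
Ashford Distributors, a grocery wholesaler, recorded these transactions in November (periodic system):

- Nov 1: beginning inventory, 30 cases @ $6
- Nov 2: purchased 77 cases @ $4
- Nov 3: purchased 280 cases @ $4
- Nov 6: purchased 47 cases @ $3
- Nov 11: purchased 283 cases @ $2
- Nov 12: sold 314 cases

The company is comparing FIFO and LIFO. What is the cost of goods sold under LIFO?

COGS = $659

FIFO COGS: 30 @ $6 + 77 @ $4 + 207 @ $4 = $1,316
LIFO COGS: 283 @ $2 + 31 @ $3 = $659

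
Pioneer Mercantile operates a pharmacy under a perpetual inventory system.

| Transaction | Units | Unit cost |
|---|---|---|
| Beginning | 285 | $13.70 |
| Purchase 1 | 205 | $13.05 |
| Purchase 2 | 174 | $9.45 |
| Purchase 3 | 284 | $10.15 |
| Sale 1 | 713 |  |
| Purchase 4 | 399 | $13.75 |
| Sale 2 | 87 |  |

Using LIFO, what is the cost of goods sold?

Sale 1 (713) [LIFO — newest first]: 284 @ $10.15 + 174 @ $9.45 + 205 @ $13.05 + 50 @ $13.70 = $7,887.15
Sale 2 (87) [LIFO — newest first]: 87 @ $13.75 = $1,196.25
Total COGS = $7,887.15 + $1,196.25 = $9,083.40
Ending inventory: 235 @ $13.70 + 312 @ $13.75 = $7,509.50

COGS = $9,083.40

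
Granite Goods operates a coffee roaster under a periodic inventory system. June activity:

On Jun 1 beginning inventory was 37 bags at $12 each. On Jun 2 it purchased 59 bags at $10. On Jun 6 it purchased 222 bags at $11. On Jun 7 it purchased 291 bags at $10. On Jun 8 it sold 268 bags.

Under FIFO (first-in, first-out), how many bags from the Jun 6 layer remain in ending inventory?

50

Jun 8, 268 sold [FIFO — oldest first]: 37 @ $12 + 59 @ $10 + 172 @ $11 = $2,926
Ending inventory: 50 @ $11 + 291 @ $10 = $3,460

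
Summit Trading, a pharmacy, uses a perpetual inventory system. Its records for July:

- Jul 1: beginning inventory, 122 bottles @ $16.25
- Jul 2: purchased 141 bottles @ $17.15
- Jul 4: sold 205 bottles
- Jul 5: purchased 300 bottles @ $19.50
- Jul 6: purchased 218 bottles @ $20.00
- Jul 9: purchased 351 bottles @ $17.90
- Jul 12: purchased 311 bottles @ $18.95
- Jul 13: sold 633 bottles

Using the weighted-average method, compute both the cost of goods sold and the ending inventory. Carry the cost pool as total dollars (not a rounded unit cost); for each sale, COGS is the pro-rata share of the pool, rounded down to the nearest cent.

COGS = $15,372.71; ending inventory = $11,414.29

After Jul 1: 122 on hand, pool $1,982.50 (≈ $16.2500 each)
After Jul 2: 263 on hand, pool $4,400.65 (≈ $16.7325 each)
Jul 4, sell 205: 205/263 × $4,400.65 → $3,430.16
After Jul 5: 358 on hand, pool $6,820.49 (≈ $19.0516 each)
After Jul 6: 576 on hand, pool $11,180.49 (≈ $19.4106 each)
After Jul 9: 927 on hand, pool $17,463.39 (≈ $18.8386 each)
After Jul 12: 1238 on hand, pool $23,356.84 (≈ $18.8666 each)
Jul 13, sell 633: 633/1238 × $23,356.84 → $11,942.55
Total COGS = $3,430.16 + $11,942.55 = $15,372.71
Ending inventory (cost pool remaining) = $11,414.29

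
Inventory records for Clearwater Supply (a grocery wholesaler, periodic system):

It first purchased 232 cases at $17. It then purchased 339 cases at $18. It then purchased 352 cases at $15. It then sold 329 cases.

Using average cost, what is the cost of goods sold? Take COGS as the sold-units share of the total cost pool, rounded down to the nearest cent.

COGS = $5,462.89

Sale 1, sell 329: 329/923 × $15,326.00 → $5,462.89
Ending inventory (cost pool remaining) = $9,863.11
Check: goods available $15,326.00 = COGS $5,462.89 + ending $9,863.11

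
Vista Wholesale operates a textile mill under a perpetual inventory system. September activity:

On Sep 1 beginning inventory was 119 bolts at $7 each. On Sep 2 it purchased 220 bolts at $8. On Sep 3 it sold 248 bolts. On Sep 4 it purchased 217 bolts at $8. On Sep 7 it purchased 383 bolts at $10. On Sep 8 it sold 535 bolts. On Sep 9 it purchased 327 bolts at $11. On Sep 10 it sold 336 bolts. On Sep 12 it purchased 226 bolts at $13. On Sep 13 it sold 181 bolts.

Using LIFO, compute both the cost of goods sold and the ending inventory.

COGS = $13,024; ending inventory = $1,670

Sep 3, 248 sold [LIFO — newest first]: 220 @ $8 + 28 @ $7 = $1,956
Sep 8, 535 sold [LIFO — newest first]: 383 @ $10 + 152 @ $8 = $5,046
Sep 10, 336 sold [LIFO — newest first]: 327 @ $11 + 9 @ $8 = $3,669
Sep 13, 181 sold [LIFO — newest first]: 181 @ $13 = $2,353
Total COGS = $1,956 + $5,046 + $3,669 + $2,353 = $13,024
Ending inventory: 91 @ $7 + 56 @ $8 + 45 @ $13 = $1,670
Check: goods available $14,694 = COGS $13,024 + ending $1,670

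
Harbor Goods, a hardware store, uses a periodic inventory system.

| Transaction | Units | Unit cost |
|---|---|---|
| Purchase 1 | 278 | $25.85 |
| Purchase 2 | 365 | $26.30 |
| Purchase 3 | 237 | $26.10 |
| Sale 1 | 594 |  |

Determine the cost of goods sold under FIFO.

COGS = $15,497.10

Sale 1 (594) [FIFO — oldest first]: 278 @ $25.85 + 316 @ $26.30 = $15,497.10
Ending inventory: 49 @ $26.30 + 237 @ $26.10 = $7,474.40
Check: goods available $22,971.50 = COGS $15,497.10 + ending $7,474.40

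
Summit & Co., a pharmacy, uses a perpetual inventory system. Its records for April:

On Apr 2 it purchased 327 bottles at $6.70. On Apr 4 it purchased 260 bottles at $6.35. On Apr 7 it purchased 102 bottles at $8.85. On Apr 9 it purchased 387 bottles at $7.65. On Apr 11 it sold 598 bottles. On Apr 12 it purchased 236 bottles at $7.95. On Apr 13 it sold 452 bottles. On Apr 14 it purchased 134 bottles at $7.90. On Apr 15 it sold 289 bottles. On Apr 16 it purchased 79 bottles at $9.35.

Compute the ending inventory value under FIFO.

Ending inventory = $1,583.95

Apr 11, 598 sold [FIFO — oldest first]: 327 @ $6.70 + 260 @ $6.35 + 11 @ $8.85 = $3,939.25
Apr 13, 452 sold [FIFO — oldest first]: 91 @ $8.85 + 361 @ $7.65 = $3,567.00
Apr 15, 289 sold [FIFO — oldest first]: 26 @ $7.65 + 236 @ $7.95 + 27 @ $7.90 = $2,288.40
Total COGS = $3,939.25 + $3,567.00 + $2,288.40 = $9,794.65
Ending inventory: 107 @ $7.90 + 79 @ $9.35 = $1,583.95
Check: goods available $11,378.60 = COGS $9,794.65 + ending $1,583.95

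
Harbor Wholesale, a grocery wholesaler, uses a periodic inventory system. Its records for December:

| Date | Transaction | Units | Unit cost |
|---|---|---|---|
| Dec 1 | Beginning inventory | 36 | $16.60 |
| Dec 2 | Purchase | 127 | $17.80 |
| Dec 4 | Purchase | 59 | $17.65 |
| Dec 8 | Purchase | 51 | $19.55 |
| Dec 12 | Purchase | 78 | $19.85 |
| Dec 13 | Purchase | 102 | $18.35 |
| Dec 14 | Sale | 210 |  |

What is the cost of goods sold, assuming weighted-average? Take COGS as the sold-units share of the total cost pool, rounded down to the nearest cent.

COGS = $3,855.37

Dec 14, sell 210: 210/453 × $8,316.60 → $3,855.37
Ending inventory (cost pool remaining) = $4,461.23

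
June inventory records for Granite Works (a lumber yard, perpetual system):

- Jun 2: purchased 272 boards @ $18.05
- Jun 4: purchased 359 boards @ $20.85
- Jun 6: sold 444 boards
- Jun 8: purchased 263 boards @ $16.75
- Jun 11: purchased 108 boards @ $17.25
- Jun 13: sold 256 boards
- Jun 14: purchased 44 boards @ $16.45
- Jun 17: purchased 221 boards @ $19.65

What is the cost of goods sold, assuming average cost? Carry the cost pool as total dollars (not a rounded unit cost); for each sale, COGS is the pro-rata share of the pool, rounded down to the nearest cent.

COGS = $13,282.47

After Jun 2: 272 on hand, pool $4,909.60 (≈ $18.0500 each)
After Jun 4: 631 on hand, pool $12,394.75 (≈ $19.6430 each)
Jun 6, sell 444: 444/631 × $12,394.75 → $8,721.50
After Jun 8: 450 on hand, pool $8,078.50 (≈ $17.9522 each)
After Jun 11: 558 on hand, pool $9,941.50 (≈ $17.8163 each)
Jun 13, sell 256: 256/558 × $9,941.50 → $4,560.97
After Jun 14: 346 on hand, pool $6,104.33 (≈ $17.6426 each)
After Jun 17: 567 on hand, pool $10,446.98 (≈ $18.4250 each)
Total COGS = $8,721.50 + $4,560.97 = $13,282.47
Ending inventory (cost pool remaining) = $10,446.98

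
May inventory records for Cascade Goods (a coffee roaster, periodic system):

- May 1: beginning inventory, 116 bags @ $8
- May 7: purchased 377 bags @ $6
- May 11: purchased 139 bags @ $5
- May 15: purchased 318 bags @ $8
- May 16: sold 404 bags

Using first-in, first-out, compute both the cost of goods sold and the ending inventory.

May 16, 404 sold [FIFO — oldest first]: 116 @ $8 + 288 @ $6 = $2,656
Ending inventory: 89 @ $6 + 139 @ $5 + 318 @ $8 = $3,773
Check: goods available $6,429 = COGS $2,656 + ending $3,773

COGS = $2,656; ending inventory = $3,773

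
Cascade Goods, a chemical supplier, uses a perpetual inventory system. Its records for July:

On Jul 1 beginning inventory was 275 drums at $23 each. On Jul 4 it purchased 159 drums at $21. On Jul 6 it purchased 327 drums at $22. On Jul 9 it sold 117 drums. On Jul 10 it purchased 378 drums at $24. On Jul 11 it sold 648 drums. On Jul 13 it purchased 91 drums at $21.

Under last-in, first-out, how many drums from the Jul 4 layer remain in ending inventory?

99

Jul 9, 117 sold [LIFO — newest first]: 117 @ $22 = $2,574
Jul 11, 648 sold [LIFO — newest first]: 378 @ $24 + 210 @ $22 + 60 @ $21 = $14,952
Total COGS = $2,574 + $14,952 = $17,526
Ending inventory: 275 @ $23 + 99 @ $21 + 91 @ $21 = $10,315
Check: goods available $27,841 = COGS $17,526 + ending $10,315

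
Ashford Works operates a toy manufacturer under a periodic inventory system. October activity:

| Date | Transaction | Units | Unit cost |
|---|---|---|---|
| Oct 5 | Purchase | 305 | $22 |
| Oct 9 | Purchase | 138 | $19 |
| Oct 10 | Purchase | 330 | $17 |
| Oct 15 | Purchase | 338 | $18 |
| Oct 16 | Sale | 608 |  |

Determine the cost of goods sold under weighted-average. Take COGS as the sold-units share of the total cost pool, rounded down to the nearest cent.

Oct 16, sell 608: 608/1111 × $21,026.00 → $11,506.57
Ending inventory (cost pool remaining) = $9,519.43

COGS = $11,506.57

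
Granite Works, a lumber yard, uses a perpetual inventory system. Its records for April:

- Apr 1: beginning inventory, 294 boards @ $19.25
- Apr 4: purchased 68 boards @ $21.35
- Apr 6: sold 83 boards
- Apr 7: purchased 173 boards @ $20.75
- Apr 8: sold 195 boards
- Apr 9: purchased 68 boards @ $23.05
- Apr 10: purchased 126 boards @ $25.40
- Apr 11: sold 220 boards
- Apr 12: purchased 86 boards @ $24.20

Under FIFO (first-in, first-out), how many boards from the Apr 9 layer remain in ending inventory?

68

Apr 6, 83 sold [FIFO — oldest first]: 83 @ $19.25 = $1,597.75
Apr 8, 195 sold [FIFO — oldest first]: 195 @ $19.25 = $3,753.75
Apr 11, 220 sold [FIFO — oldest first]: 16 @ $19.25 + 68 @ $21.35 + 136 @ $20.75 = $4,581.80
Total COGS = $1,597.75 + $3,753.75 + $4,581.80 = $9,933.30
Ending inventory: 37 @ $20.75 + 68 @ $23.05 + 126 @ $25.40 + 86 @ $24.20 = $7,616.75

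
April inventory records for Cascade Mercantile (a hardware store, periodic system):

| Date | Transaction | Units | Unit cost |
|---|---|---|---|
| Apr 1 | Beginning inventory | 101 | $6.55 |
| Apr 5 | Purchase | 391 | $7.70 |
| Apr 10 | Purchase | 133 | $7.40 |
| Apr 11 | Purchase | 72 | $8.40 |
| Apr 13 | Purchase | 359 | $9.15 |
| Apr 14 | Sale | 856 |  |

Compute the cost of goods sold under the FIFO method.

COGS = $6,716.10

Apr 14, 856 sold [FIFO — oldest first]: 101 @ $6.55 + 391 @ $7.70 + 133 @ $7.40 + 72 @ $8.40 + 159 @ $9.15 = $6,716.10
Ending inventory: 200 @ $9.15 = $1,830.00
Check: goods available $8,546.10 = COGS $6,716.10 + ending $1,830.00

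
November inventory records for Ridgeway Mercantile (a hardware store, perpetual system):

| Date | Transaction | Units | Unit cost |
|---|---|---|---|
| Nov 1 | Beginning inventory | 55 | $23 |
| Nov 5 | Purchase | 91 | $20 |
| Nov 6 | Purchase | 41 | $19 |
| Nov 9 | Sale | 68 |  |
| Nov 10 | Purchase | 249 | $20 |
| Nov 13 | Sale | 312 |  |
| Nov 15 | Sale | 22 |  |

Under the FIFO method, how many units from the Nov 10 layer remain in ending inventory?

34

Nov 9, 68 sold [FIFO — oldest first]: 55 @ $23 + 13 @ $20 = $1,525
Nov 13, 312 sold [FIFO — oldest first]: 78 @ $20 + 41 @ $19 + 193 @ $20 = $6,199
Nov 15, 22 sold [FIFO — oldest first]: 22 @ $20 = $440
Total COGS = $1,525 + $6,199 + $440 = $8,164
Ending inventory: 34 @ $20 = $680
Check: goods available $8,844 = COGS $8,164 + ending $680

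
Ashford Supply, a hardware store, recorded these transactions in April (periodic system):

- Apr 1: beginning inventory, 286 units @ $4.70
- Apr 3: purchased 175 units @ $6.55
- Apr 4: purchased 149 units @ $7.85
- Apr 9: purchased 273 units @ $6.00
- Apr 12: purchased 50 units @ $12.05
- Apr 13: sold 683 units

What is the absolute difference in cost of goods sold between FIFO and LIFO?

$627.50

FIFO COGS: 286 @ $4.70 + 175 @ $6.55 + 149 @ $7.85 + 73 @ $6.00 = $4,098.10
LIFO COGS: 50 @ $12.05 + 273 @ $6.00 + 149 @ $7.85 + 175 @ $6.55 + 36 @ $4.70 = $4,725.60
Difference = |$4,098.10 − $4,725.60| = $627.50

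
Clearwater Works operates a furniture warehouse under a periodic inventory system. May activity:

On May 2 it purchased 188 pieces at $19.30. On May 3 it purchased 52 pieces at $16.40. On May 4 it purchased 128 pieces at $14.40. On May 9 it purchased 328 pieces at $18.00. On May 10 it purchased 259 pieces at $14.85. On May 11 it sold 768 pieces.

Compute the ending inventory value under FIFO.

Ending inventory = $2,776.95

May 11, 768 sold [FIFO — oldest first]: 188 @ $19.30 + 52 @ $16.40 + 128 @ $14.40 + 328 @ $18.00 + 72 @ $14.85 = $13,297.60
Ending inventory: 187 @ $14.85 = $2,776.95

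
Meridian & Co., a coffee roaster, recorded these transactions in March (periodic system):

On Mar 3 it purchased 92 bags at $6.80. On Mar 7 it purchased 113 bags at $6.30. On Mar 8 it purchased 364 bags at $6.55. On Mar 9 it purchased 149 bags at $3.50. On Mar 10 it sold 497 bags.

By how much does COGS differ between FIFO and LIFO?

$449.20

FIFO COGS: 92 @ $6.80 + 113 @ $6.30 + 292 @ $6.55 = $3,250.10
LIFO COGS: 149 @ $3.50 + 348 @ $6.55 = $2,800.90
Difference = |$3,250.10 − $2,800.90| = $449.20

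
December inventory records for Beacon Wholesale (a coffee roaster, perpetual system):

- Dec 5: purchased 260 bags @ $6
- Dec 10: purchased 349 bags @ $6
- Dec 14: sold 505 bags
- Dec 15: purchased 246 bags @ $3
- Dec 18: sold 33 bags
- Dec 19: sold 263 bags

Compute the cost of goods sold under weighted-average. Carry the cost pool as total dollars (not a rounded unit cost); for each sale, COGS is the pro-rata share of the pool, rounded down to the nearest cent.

COGS = $4,181.86

After Dec 5: 260 on hand, pool $1,560.00 (≈ $6.0000 each)
After Dec 10: 609 on hand, pool $3,654.00 (≈ $6.0000 each)
Dec 14, sell 505: 505/609 × $3,654.00 → $3,030.00
After Dec 15: 350 on hand, pool $1,362.00 (≈ $3.8914 each)
Dec 18, sell 33: 33/350 × $1,362.00 → $128.41
Dec 19, sell 263: 263/317 × $1,233.59 → $1,023.45
Total COGS = $3,030.00 + $128.41 + $1,023.45 = $4,181.86
Ending inventory (cost pool remaining) = $210.14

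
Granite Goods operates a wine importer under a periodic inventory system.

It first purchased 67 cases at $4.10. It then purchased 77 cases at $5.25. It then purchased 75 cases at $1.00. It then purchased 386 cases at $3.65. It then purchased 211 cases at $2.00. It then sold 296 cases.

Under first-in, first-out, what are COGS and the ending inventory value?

Sale 1 (296) [FIFO — oldest first]: 67 @ $4.10 + 77 @ $5.25 + 75 @ $1.00 + 77 @ $3.65 = $1,035.00
Ending inventory: 309 @ $3.65 + 211 @ $2.00 = $1,549.85
Check: goods available $2,584.85 = COGS $1,035.00 + ending $1,549.85

COGS = $1,035.00; ending inventory = $1,549.85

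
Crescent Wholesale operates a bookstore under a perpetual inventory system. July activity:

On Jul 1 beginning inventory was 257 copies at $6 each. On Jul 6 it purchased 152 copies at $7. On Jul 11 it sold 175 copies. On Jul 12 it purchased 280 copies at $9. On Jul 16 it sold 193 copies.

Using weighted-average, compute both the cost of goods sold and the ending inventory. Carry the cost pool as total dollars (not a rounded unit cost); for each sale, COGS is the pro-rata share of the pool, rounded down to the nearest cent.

COGS = $2,621.09; ending inventory = $2,504.91

After Jul 1: 257 on hand, pool $1,542.00 (≈ $6.0000 each)
After Jul 6: 409 on hand, pool $2,606.00 (≈ $6.3716 each)
Jul 11, sell 175: 175/409 × $2,606.00 → $1,115.03
After Jul 12: 514 on hand, pool $4,010.97 (≈ $7.8034 each)
Jul 16, sell 193: 193/514 × $4,010.97 → $1,506.06
Total COGS = $1,115.03 + $1,506.06 = $2,621.09
Ending inventory (cost pool remaining) = $2,504.91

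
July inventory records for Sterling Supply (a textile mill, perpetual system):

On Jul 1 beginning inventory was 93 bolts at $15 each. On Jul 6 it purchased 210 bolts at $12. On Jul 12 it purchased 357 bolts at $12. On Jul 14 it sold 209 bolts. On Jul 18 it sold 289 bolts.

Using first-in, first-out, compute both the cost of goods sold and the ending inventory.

COGS = $6,255; ending inventory = $1,944

Jul 14, 209 sold [FIFO — oldest first]: 93 @ $15 + 116 @ $12 = $2,787
Jul 18, 289 sold [FIFO — oldest first]: 94 @ $12 + 195 @ $12 = $3,468
Total COGS = $2,787 + $3,468 = $6,255
Ending inventory: 162 @ $12 = $1,944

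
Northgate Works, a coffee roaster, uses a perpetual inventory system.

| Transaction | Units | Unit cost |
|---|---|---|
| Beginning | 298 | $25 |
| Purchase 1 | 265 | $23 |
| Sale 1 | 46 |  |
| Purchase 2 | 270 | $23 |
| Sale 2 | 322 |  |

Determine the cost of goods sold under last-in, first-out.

COGS = $8,464

Sale 1 (46) [LIFO — newest first]: 46 @ $23 = $1,058
Sale 2 (322) [LIFO — newest first]: 270 @ $23 + 52 @ $23 = $7,406
Total COGS = $1,058 + $7,406 = $8,464
Ending inventory: 298 @ $25 + 167 @ $23 = $11,291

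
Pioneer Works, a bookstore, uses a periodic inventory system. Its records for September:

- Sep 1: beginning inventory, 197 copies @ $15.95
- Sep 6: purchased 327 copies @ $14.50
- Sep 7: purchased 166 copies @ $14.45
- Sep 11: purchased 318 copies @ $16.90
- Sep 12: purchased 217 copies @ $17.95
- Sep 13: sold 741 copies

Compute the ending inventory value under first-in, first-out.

Sep 13, 741 sold [FIFO — oldest first]: 197 @ $15.95 + 327 @ $14.50 + 166 @ $14.45 + 51 @ $16.90 = $11,144.25
Ending inventory: 267 @ $16.90 + 217 @ $17.95 = $8,407.45
Check: goods available $19,551.70 = COGS $11,144.25 + ending $8,407.45

Ending inventory = $8,407.45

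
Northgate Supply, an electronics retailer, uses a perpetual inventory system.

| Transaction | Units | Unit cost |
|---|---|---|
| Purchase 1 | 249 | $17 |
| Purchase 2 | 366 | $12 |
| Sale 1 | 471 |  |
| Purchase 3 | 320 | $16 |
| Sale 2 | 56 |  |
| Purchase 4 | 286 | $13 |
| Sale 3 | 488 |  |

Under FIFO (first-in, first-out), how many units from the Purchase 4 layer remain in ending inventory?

206

Sale 1 (471) [FIFO — oldest first]: 249 @ $17 + 222 @ $12 = $6,897
Sale 2 (56) [FIFO — oldest first]: 56 @ $12 = $672
Sale 3 (488) [FIFO — oldest first]: 88 @ $12 + 320 @ $16 + 80 @ $13 = $7,216
Total COGS = $6,897 + $672 + $7,216 = $14,785
Ending inventory: 206 @ $13 = $2,678
Check: goods available $17,463 = COGS $14,785 + ending $2,678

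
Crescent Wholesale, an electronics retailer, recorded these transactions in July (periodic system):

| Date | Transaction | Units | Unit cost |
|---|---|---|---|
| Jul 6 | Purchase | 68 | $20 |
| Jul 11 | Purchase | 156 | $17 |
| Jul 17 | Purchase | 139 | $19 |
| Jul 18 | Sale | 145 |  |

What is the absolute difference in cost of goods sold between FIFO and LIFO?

FIFO COGS: 68 @ $20 + 77 @ $17 = $2,669
LIFO COGS: 139 @ $19 + 6 @ $17 = $2,743
Difference = |$2,669 − $2,743| = $74

$74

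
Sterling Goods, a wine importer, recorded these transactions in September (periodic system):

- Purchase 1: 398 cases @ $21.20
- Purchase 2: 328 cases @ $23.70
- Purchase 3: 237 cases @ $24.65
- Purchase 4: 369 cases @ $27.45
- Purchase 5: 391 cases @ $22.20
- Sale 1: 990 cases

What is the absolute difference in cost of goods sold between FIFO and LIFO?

$1,684.35

FIFO COGS: 398 @ $21.20 + 328 @ $23.70 + 237 @ $24.65 + 27 @ $27.45 = $22,794.40
LIFO COGS: 391 @ $22.20 + 369 @ $27.45 + 230 @ $24.65 = $24,478.75
Difference = |$22,794.40 − $24,478.75| = $1,684.35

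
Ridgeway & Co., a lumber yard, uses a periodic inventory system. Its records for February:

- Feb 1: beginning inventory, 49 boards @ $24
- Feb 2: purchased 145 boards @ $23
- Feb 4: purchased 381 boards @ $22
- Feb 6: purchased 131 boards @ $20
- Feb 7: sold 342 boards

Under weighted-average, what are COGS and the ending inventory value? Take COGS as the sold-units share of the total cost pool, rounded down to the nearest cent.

Feb 7, sell 342: 342/706 × $15,513.00 → $7,514.79
Ending inventory (cost pool remaining) = $7,998.21

COGS = $7,514.79; ending inventory = $7,998.21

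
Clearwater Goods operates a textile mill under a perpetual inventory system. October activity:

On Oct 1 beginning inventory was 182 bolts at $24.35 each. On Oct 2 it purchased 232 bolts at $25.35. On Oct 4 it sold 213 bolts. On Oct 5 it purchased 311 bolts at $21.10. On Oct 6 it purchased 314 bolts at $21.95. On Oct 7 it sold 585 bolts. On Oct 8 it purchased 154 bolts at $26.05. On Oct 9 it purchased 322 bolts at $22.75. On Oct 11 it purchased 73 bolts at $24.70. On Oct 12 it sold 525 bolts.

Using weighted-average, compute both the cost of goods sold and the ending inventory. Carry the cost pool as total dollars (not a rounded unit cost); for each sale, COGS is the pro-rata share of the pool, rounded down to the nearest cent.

After Oct 1: 182 on hand, pool $4,431.70 (≈ $24.3500 each)
After Oct 2: 414 on hand, pool $10,312.90 (≈ $24.9104 each)
Oct 4, sell 213: 213/414 × $10,312.90 → $5,305.91
After Oct 5: 512 on hand, pool $11,569.09 (≈ $22.5959 each)
After Oct 6: 826 on hand, pool $18,461.39 (≈ $22.3504 each)
Oct 7, sell 585: 585/826 × $18,461.39 → $13,074.95
After Oct 8: 395 on hand, pool $9,398.14 (≈ $23.7928 each)
After Oct 9: 717 on hand, pool $16,723.64 (≈ $23.3245 each)
After Oct 11: 790 on hand, pool $18,526.74 (≈ $23.4516 each)
Oct 12, sell 525: 525/790 × $18,526.74 → $12,312.07
Total COGS = $5,305.91 + $13,074.95 + $12,312.07 = $30,692.93
Ending inventory (cost pool remaining) = $6,214.67

COGS = $30,692.93; ending inventory = $6,214.67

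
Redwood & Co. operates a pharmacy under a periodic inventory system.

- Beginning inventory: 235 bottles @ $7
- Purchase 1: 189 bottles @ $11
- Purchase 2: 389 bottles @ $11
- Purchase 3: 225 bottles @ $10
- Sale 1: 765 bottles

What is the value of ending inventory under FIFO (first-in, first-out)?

Sale 1 (765) [FIFO — oldest first]: 235 @ $7 + 189 @ $11 + 341 @ $11 = $7,475
Ending inventory: 48 @ $11 + 225 @ $10 = $2,778

Ending inventory = $2,778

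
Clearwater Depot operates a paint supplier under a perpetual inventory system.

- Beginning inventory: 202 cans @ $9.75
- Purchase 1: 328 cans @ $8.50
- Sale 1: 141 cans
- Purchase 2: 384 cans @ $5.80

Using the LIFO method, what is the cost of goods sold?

Sale 1 (141) [LIFO — newest first]: 141 @ $8.50 = $1,198.50
Ending inventory: 202 @ $9.75 + 187 @ $8.50 + 384 @ $5.80 = $5,786.20

COGS = $1,198.50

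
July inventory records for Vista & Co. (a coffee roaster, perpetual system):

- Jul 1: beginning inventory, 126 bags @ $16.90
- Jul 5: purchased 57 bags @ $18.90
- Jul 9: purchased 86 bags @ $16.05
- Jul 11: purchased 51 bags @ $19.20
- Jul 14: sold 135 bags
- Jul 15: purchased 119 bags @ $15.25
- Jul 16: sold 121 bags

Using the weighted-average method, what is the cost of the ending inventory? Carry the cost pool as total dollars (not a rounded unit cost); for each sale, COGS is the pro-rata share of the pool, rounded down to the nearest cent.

Ending inventory = $3,029.56

After Jul 1: 126 on hand, pool $2,129.40 (≈ $16.9000 each)
After Jul 5: 183 on hand, pool $3,206.70 (≈ $17.5230 each)
After Jul 9: 269 on hand, pool $4,587.00 (≈ $17.0520 each)
After Jul 11: 320 on hand, pool $5,566.20 (≈ $17.3944 each)
Jul 14, sell 135: 135/320 × $5,566.20 → $2,348.24
After Jul 15: 304 on hand, pool $5,032.71 (≈ $16.5550 each)
Jul 16, sell 121: 121/304 × $5,032.71 → $2,003.15
Total COGS = $2,348.24 + $2,003.15 = $4,351.39
Ending inventory (cost pool remaining) = $3,029.56
Check: goods available $7,380.95 = COGS $4,351.39 + ending $3,029.56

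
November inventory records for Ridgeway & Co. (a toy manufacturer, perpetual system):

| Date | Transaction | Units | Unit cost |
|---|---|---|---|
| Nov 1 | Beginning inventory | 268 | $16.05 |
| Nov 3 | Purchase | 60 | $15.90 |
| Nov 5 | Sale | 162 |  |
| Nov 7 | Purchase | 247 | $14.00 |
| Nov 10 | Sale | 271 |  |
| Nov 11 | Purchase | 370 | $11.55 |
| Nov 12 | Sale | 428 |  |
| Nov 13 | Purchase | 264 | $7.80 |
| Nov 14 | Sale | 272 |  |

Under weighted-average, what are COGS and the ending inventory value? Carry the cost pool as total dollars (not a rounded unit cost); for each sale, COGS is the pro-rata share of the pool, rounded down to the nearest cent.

COGS = $14,367.90; ending inventory = $678.20

After Nov 1: 268 on hand, pool $4,301.40 (≈ $16.0500 each)
After Nov 3: 328 on hand, pool $5,255.40 (≈ $16.0226 each)
Nov 5, sell 162: 162/328 × $5,255.40 → $2,595.65
After Nov 7: 413 on hand, pool $6,117.75 (≈ $14.8130 each)
Nov 10, sell 271: 271/413 × $6,117.75 → $4,014.31
After Nov 11: 512 on hand, pool $6,376.94 (≈ $12.4550 each)
Nov 12, sell 428: 428/512 × $6,376.94 → $5,330.72
After Nov 13: 348 on hand, pool $3,105.42 (≈ $8.9236 each)
Nov 14, sell 272: 272/348 × $3,105.42 → $2,427.22
Total COGS = $2,595.65 + $4,014.31 + $5,330.72 + $2,427.22 = $14,367.90
Ending inventory (cost pool remaining) = $678.20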